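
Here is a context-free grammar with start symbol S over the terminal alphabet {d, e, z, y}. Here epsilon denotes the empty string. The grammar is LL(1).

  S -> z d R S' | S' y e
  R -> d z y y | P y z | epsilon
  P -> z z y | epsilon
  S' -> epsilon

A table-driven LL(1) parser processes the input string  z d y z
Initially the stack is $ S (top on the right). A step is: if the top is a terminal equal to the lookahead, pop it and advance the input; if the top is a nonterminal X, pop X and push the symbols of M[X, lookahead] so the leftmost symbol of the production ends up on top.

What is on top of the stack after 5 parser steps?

y

step 1: stack=$ S  input=z d y z $  — expand S -> z d R S'
step 2: stack=$ S' R d z  input=z d y z $  — match z
step 3: stack=$ S' R d  input=d y z $  — match d
step 4: stack=$ S' R  input=y z $  — expand R -> P y z
step 5: stack=$ S' z y P  input=y z $  — expand P -> epsilon
Stack after step 5: $ S' z y (top = y).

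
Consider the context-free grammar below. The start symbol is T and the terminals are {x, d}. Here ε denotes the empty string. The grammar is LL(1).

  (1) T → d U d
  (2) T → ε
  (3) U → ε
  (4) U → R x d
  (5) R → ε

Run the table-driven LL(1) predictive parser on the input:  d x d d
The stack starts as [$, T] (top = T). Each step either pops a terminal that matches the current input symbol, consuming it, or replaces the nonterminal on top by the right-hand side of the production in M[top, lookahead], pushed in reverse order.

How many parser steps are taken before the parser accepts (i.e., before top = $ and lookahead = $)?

step 1: stack=$ T  input=d x d d $  — expand T → d U d
step 2: stack=$ d U d  input=d x d d $  — match d
step 3: stack=$ d U  input=x d d $  — expand U → R x d
step 4: stack=$ d d x R  input=x d d $  — expand R → ε
step 5: stack=$ d d x  input=x d d $  — match x
step 6: stack=$ d d  input=d d $  — match d
step 7: stack=$ d  input=d $  — match d
Accept reached after 7 steps.

7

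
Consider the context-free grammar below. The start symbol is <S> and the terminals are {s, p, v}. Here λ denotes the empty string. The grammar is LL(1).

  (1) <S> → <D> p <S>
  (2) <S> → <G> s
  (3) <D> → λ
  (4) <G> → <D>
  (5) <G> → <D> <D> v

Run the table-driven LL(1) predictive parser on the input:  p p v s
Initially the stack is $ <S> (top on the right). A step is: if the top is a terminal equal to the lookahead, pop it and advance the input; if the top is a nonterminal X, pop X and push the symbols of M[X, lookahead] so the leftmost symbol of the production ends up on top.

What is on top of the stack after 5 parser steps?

p

step 1: stack=$ <S>  input=p p v s $  — expand <S> → <D> p <S>
step 2: stack=$ <S> p <D>  input=p p v s $  — expand <D> → λ
step 3: stack=$ <S> p  input=p p v s $  — match p
step 4: stack=$ <S>  input=p v s $  — expand <S> → <D> p <S>
step 5: stack=$ <S> p <D>  input=p v s $  — expand <D> → λ
Stack after step 5: $ <S> p (top = p).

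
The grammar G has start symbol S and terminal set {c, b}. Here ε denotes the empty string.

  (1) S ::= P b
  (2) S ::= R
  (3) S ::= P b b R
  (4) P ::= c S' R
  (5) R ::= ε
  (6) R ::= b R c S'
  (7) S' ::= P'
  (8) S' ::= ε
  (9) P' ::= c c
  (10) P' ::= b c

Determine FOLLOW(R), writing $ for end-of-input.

FIRST(P): from P::=c S' R we get {c}. So FIRST(P) = {c}.
FIRST(R): from R::=ε we get {ε}; from R::=b R c S' we get {b}. So FIRST(R) = {ε, b}.
FIRST(P'): from P'::=c c we get {c}; from P'::=b c we get {b}. So FIRST(P') = {b, c}.
FIRST(S): from S::=P b we get {c}; from S::=R we get {ε, b}; from S::=P b b R we get {c}. So FIRST(S) = {ε, b, c}.
FIRST(S'): from S'::=P' we get {b, c}; from S'::=ε we get {ε}. So FIRST(S') = {ε, b, c}.
FOLLOW(S) includes $ since S is the start symbol.
FOLLOW(S): S appears on no right-hand side. Thus FOLLOW(S) = {$}.
FOLLOW(P): in S::=P b, P is followed by b with FIRST {b}; in S::=P b b R, P is followed by b b R with FIRST {b}. Thus FOLLOW(P) = {b}.
FOLLOW(R): in S::=R, the suffix after R is empty, so FOLLOW(R) ⊇ FOLLOW(S) = {$}; in S::=P b b R, the suffix after R is empty, so FOLLOW(R) ⊇ FOLLOW(S) = {$}; in P::=c S' R, the suffix after R is empty, so FOLLOW(R) ⊇ FOLLOW(P) = {b}; in R::=b R c S', R is followed by c S' with FIRST {c}. Thus FOLLOW(R) = {$, b, c}.
FOLLOW(S'): in P::=c S' R, S' is followed by R with FIRST {ε, b}; in P::=c S' R, the suffix after S' is nullable, so FOLLOW(S') ⊇ FOLLOW(P) = {b}; in R::=b R c S', the suffix after S' is empty, so FOLLOW(S') ⊇ FOLLOW(R) = {$, b, c}. Thus FOLLOW(S') = {$, b, c}.
FOLLOW(P'): in S'::=P', the suffix after P' is empty, so FOLLOW(P') ⊇ FOLLOW(S') = {$, b, c}. Thus FOLLOW(P') = {$, b, c}.

{$, b, c}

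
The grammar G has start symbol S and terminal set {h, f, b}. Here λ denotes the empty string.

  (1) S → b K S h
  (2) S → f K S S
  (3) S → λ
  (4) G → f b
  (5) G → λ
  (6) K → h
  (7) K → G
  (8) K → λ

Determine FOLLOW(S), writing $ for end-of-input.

FIRST(S) = {λ, b, f}
FIRST(G) = {λ, f}
FIRST(K) = {λ, f, h}  (via G)
FOLLOW(S) includes $ since S is the start symbol.
FOLLOW(S): in S→b K S h, S is followed by h with FIRST {h}; in S→f K S S (occurrence 1), S is followed by S with FIRST {λ, b, f}; in S→f K S S (occurrence 1), the suffix after S is nullable (adds nothing new); in S→f K S S (occurrence 2), the suffix after S is empty (adds nothing new). Thus FOLLOW(S) = {$, b, f, h}.
FOLLOW(K): in S→b K S h, K is followed by S h with FIRST {b, f, h}; in S→f K S S, K is followed by S S with FIRST {λ, b, f}; in S→f K S S, the suffix after K is nullable, so FOLLOW(K) ⊇ FOLLOW(S) = {$, b, f, h}. Thus FOLLOW(K) = {$, b, f, h}.
FOLLOW(G): in K→G, the suffix after G is empty, so FOLLOW(G) ⊇ FOLLOW(K) = {$, b, f, h}. Thus FOLLOW(G) = {$, b, f, h}.

{$, b, f, h}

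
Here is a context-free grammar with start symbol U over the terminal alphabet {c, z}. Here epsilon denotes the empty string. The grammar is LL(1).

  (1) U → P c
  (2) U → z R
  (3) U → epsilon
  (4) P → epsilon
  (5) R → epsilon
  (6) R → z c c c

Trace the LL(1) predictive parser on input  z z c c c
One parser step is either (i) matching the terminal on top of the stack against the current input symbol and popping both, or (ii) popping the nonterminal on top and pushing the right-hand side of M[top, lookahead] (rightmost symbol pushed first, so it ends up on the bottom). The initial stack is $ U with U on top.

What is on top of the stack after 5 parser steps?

c

step 1: stack=$ U  input=z z c c c $  — expand U → z R
step 2: stack=$ R z  input=z z c c c $  — match z
step 3: stack=$ R  input=z c c c $  — expand R → z c c c
step 4: stack=$ c c c z  input=z c c c $  — match z
step 5: stack=$ c c c  input=c c c $  — match c
Stack after step 5: $ c c (top = c).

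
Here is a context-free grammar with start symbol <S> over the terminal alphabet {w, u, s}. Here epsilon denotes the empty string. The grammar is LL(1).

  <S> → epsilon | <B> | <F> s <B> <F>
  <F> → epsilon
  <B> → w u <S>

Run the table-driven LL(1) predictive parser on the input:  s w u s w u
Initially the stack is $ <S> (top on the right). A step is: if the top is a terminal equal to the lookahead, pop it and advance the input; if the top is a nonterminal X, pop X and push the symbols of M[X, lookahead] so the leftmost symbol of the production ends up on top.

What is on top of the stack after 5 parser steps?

step 1: stack=$ <S>  input=s w u s w u $  — expand <S> → <F> s <B> <F>
step 2: stack=$ <F> <B> s <F>  input=s w u s w u $  — expand <F> → epsilon
step 3: stack=$ <F> <B> s  input=s w u s w u $  — match s
step 4: stack=$ <F> <B>  input=w u s w u $  — expand <B> → w u <S>
step 5: stack=$ <F> <S> u w  input=w u s w u $  — match w
Stack after step 5: $ <F> <S> u (top = u).

u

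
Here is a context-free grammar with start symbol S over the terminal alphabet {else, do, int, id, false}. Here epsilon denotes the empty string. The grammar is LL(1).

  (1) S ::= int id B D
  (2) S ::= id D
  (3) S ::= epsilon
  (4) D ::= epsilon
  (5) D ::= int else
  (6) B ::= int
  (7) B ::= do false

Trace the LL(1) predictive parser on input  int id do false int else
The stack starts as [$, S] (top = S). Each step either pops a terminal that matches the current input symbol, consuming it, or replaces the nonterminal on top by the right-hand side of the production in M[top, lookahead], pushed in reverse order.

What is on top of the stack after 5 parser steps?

false

     Stack         Input                       Action
  1  $ S           int id do false int else $  expand S ::= int id B D
  2  $ D B id int  int id do false int else $  match int
  3  $ D B id      id do false int else $      match id
  4  $ D B         do false int else $         expand B ::= do false
  5  $ D false do  do false int else $         match do
Stack after step 5: $ D false (top = false).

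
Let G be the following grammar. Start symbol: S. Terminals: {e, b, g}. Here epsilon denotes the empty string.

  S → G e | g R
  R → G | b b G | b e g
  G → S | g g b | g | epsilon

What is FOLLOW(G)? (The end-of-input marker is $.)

FIRST(S): from S→G e we get {e, g}; from S→g R we get {g}. So FIRST(S) = {e, g}.
FIRST(G): from G→S we get {e, g}; from G→g g b we get {g}; from G→g we get {g}; from G→epsilon we get {epsilon}. So FIRST(G) = {epsilon, e, g}.
FIRST(R): from R→G we get {epsilon, e, g}; from R→b b G we get {b}; from R→b e g we get {b}. So FIRST(R) = {epsilon, b, e, g}.
FOLLOW(S) includes $ since S is the start symbol.
FOLLOW(S): in G→S, the suffix after S is empty, so FOLLOW(S) ⊇ FOLLOW(G) = {$, e}. Thus FOLLOW(S) = {$, e}.
FOLLOW(R): in S→g R, the suffix after R is empty, so FOLLOW(R) ⊇ FOLLOW(S) = {$, e}. Thus FOLLOW(R) = {$, e}.
FOLLOW(G): in S→G e, G is followed by e with FIRST {e}; in R→G, the suffix after G is empty, so FOLLOW(G) ⊇ FOLLOW(R) = {$, e}; in R→b b G, the suffix after G is empty, so FOLLOW(G) ⊇ FOLLOW(R) = {$, e}. Thus FOLLOW(G) = {$, e}.

{$, e}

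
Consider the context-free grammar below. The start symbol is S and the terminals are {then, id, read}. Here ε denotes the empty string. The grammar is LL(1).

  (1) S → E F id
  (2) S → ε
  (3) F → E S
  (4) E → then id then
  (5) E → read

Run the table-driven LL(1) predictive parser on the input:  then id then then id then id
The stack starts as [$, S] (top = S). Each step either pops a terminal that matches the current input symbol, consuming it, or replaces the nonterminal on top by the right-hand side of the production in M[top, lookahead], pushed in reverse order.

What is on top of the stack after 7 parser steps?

then

     Stack                Input                           Action
  1  $ S                  then id then then id then id $  expand S → E F id
  2  $ id F E             then id then then id then id $  expand E → then id then
  3  $ id F then id then  then id then then id then id $  match then
  4  $ id F then id       id then then id then id $       match id
  5  $ id F then          then then id then id $          match then
  6  $ id F               then id then id $               expand F → E S
  7  $ id S E             then id then id $               expand E → then id then
Stack after step 7: $ id S then id then (top = then).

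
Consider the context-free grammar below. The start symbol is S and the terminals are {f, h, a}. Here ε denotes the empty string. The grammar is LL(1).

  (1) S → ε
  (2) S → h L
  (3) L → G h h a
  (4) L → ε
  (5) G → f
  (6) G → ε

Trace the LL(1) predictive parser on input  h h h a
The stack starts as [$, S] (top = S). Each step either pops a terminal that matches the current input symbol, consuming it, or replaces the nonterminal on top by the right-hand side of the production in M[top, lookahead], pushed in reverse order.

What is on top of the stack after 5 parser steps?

h

     Stack      Input      Action
  1  $ S        h h h a $  expand S → h L
  2  $ L h      h h h a $  match h
  3  $ L        h h a $    expand L → G h h a
  4  $ a h h G  h h a $    expand G → ε
  5  $ a h h    h h a $    match h
Stack after step 5: $ a h (top = h).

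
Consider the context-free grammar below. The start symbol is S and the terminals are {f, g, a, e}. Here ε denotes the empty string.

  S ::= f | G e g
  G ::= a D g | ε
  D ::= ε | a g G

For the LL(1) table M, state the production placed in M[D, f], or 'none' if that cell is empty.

none

FIRST(G): from G::=a D g we get {a}; from G::=ε we get {ε}. So FIRST(G) = {ε, a}.
FIRST(D): from D::=ε we get {ε}; from D::=a g G we get {a}. So FIRST(D) = {ε, a}.
FIRST(S): from S::=f we get {f}; from S::=G e g we get {a, e}. So FIRST(S) = {a, e, f}.
FOLLOW(S) includes $ since S is the start symbol.
FOLLOW(D): in G::=a D g, D is followed by g with FIRST {g}. Thus FOLLOW(D) = {g}.
For D ::= ε: FIRST(ε) = {ε}, so it goes in M[D, t] for t ∈ {}; since ε ∈ FIRST, also for every t ∈ FOLLOW(D) = {g}.
For D ::= a g G: FIRST(a g G) = {a}, so it goes in M[D, t] for t ∈ {a}.
None of these place a production in M[D, f].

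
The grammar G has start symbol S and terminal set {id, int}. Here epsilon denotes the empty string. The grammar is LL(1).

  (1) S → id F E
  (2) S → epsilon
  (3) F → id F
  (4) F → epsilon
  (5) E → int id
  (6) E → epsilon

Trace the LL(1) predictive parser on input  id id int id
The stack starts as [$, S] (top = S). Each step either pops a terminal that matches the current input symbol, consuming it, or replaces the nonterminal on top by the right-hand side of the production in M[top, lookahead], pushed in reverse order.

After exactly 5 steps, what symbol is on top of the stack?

     Stack     Input           Action
  1  $ S       id id int id $  expand S → id F E
  2  $ E F id  id id int id $  match id
  3  $ E F     id int id $     expand F → id F
  4  $ E F id  id int id $     match id
  5  $ E F     int id $        expand F → epsilon
Stack after step 5: $ E (top = E).

E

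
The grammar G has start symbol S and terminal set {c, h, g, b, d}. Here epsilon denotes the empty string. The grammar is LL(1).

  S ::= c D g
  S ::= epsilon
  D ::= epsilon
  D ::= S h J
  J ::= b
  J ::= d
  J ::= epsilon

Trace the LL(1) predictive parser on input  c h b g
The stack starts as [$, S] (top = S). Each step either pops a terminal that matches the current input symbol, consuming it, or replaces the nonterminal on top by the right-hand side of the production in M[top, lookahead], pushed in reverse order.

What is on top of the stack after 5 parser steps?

J

     Stack      Input      Action
  1  $ S        c h b g $  expand S ::= c D g
  2  $ g D c    c h b g $  match c
  3  $ g D      h b g $    expand D ::= S h J
  4  $ g J h S  h b g $    expand S ::= epsilon
  5  $ g J h    h b g $    match h
Stack after step 5: $ g J (top = J).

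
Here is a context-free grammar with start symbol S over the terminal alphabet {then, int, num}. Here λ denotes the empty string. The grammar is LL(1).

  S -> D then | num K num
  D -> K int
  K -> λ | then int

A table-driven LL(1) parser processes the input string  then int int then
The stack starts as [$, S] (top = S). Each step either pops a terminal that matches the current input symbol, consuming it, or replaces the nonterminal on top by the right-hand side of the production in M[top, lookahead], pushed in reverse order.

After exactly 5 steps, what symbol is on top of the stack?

     Stack                Input                Action
  1  $ S                  then int int then $  expand S -> D then
  2  $ then D             then int int then $  expand D -> K int
  3  $ then int K         then int int then $  expand K -> then int
  4  $ then int int then  then int int then $  match then
  5  $ then int int       int int then $       match int
Stack after step 5: $ then int (top = int).

int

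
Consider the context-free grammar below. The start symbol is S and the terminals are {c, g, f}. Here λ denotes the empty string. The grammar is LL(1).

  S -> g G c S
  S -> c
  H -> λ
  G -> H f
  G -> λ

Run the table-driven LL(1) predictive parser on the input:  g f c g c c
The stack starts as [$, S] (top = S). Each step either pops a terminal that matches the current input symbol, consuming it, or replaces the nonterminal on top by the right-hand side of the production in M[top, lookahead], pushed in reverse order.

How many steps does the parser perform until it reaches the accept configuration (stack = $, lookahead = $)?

12

step 1: stack=$ S  input=g f c g c c $  — expand S -> g G c S
step 2: stack=$ S c G g  input=g f c g c c $  — match g
step 3: stack=$ S c G  input=f c g c c $  — expand G -> H f
step 4: stack=$ S c f H  input=f c g c c $  — expand H -> λ
step 5: stack=$ S c f  input=f c g c c $  — match f
step 6: stack=$ S c  input=c g c c $  — match c
step 7: stack=$ S  input=g c c $  — expand S -> g G c S
step 8: stack=$ S c G g  input=g c c $  — match g
step 9: stack=$ S c G  input=c c $  — expand G -> λ
step 10: stack=$ S c  input=c c $  — match c
step 11: stack=$ S  input=c $  — expand S -> c
step 12: stack=$ c  input=c $  — match c
Accept reached after 12 steps.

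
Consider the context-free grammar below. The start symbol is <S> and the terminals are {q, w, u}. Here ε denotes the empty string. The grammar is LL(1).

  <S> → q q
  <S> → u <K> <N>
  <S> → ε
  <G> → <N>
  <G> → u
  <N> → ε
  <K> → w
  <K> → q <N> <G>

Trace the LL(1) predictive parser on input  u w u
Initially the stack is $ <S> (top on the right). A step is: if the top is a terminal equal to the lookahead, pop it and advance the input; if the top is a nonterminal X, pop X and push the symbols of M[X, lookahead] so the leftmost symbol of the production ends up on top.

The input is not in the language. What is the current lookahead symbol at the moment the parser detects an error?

step 1: stack=$ <S>  input=u w u $  — expand <S> → u <K> <N>
step 2: stack=$ <N> <K> u  input=u w u $  — match u
step 3: stack=$ <N> <K>  input=w u $  — expand <K> → w
step 4: stack=$ <N> w  input=w u $  — match w
step 5: stack=$ <N>  input=u $  — expand <N> → ε
step 6: stack=$  input=u $  — error: stack empty but input remains

u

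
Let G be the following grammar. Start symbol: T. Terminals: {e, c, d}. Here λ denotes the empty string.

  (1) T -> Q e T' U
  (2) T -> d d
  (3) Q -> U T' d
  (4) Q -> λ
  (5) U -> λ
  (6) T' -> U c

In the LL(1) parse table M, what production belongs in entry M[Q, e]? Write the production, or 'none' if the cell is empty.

FIRST(U): from U->λ we get {λ}. So FIRST(U) = {λ}.
FIRST(T'): from T'->U c we get {c}. So FIRST(T') = {c}.
FIRST(Q): from Q->U T' d we get {c}; from Q->λ we get {λ}. So FIRST(Q) = {λ, c}.
FIRST(T): from T->Q e T' U we get {c, e}; from T->d d we get {d}. So FIRST(T) = {c, d, e}.
FOLLOW(T) includes $ since T is the start symbol.
FOLLOW(Q): in T->Q e T' U, Q is followed by e T' U with FIRST {e}. Thus FOLLOW(Q) = {e}.
For Q -> U T' d: FIRST(U T' d) = {c}, so it goes in M[Q, t] for t ∈ {c}.
For Q -> λ: FIRST(λ) = {λ}, so it goes in M[Q, t] for t ∈ {}; since λ ∈ FIRST, also for every t ∈ FOLLOW(Q) = {e}.

Q -> λ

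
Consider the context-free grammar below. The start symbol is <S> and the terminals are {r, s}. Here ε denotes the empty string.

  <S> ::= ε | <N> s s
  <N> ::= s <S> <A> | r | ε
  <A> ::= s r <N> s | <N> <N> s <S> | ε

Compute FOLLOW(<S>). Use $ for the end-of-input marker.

{$, r, s}

FIRST(<N>) = {ε, r, s}
FIRST(<S>) = {ε, r, s}  (via <N> s s)
FIRST(<A>) = {ε, r, s}  (via <N> <N> s <S>)
FOLLOW(<S>) includes $ since <S> is the start symbol.
FOLLOW(<N>): in <S>::=<N> s s, <N> is followed by s s with FIRST {s}; in <A>::=s r <N> s, <N> is followed by s with FIRST {s}; in <A>::=<N> <N> s <S> (occurrence 1), <N> is followed by <N> s <S> with FIRST {r, s}; in <A>::=<N> <N> s <S> (occurrence 2), <N> is followed by s <S> with FIRST {s}. Thus FOLLOW(<N>) = {r, s}.
FOLLOW(<A>): in <N>::=s <S> <A>, the suffix after <A> is empty, so FOLLOW(<A>) ⊇ FOLLOW(<N>) = {r, s}. Thus FOLLOW(<A>) = {r, s}.
FOLLOW(<S>): in <N>::=s <S> <A>, <S> is followed by <A> with FIRST {ε, r, s}; in <N>::=s <S> <A>, the suffix after <S> is nullable, so FOLLOW(<S>) ⊇ FOLLOW(<N>) = {r, s}; in <A>::=<N> <N> s <S>, the suffix after <S> is empty, so FOLLOW(<S>) ⊇ FOLLOW(<A>) = {r, s}. Thus FOLLOW(<S>) = {$, r, s}.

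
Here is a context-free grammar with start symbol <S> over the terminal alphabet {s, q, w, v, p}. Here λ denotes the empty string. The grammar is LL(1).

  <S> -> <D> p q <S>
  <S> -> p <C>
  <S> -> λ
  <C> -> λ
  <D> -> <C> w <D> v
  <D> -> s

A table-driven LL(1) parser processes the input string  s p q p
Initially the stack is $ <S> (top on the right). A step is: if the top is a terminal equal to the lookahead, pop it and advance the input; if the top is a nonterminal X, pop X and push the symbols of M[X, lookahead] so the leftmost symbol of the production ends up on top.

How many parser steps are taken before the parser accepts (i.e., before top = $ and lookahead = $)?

8

step 1: stack=$ <S>  input=s p q p $  — expand <S> -> <D> p q <S>
step 2: stack=$ <S> q p <D>  input=s p q p $  — expand <D> -> s
step 3: stack=$ <S> q p s  input=s p q p $  — match s
step 4: stack=$ <S> q p  input=p q p $  — match p
step 5: stack=$ <S> q  input=q p $  — match q
step 6: stack=$ <S>  input=p $  — expand <S> -> p <C>
step 7: stack=$ <C> p  input=p $  — match p
step 8: stack=$ <C>  input=$  — expand <C> -> λ
Accept reached after 8 steps.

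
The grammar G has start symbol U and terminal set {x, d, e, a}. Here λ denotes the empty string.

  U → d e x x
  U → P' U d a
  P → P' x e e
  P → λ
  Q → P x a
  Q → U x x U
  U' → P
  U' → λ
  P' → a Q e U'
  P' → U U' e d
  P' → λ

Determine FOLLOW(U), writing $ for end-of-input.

{$, a, d, e, x}

FIRST(U): from U→d e x x we get {d}; from U→P' U d a we get {a, d}. So FIRST(U) = {a, d}.
FIRST(P'): from P'→a Q e U' we get {a}; from P'→U U' e d we get {a, d}; from P'→λ we get {λ}. So FIRST(P') = {λ, a, d}.
FIRST(P): from P→P' x e e we get {a, d, x}; from P→λ we get {λ}. So FIRST(P) = {λ, a, d, x}.
FIRST(Q): from Q→P x a we get {a, d, x}; from Q→U x x U we get {a, d}. So FIRST(Q) = {a, d, x}.
FIRST(U'): from U'→P we get {λ, a, d, x}; from U'→λ we get {λ}. So FIRST(U') = {λ, a, d, x}.
FOLLOW(U) includes $ since U is the start symbol.
FOLLOW(Q): in P'→a Q e U', Q is followed by e U' with FIRST {e}. Thus FOLLOW(Q) = {e}.
FOLLOW(U): in U→P' U d a, U is followed by d a with FIRST {d}; in Q→U x x U (occurrence 1), U is followed by x x U with FIRST {x}; in Q→U x x U (occurrence 2), the suffix after U is empty, so FOLLOW(U) ⊇ FOLLOW(Q) = {e}; in P'→U U' e d, U is followed by U' e d with FIRST {a, d, e, x}. Thus FOLLOW(U) = {$, a, d, e, x}.
FOLLOW(P'): in U→P' U d a, P' is followed by U d a with FIRST {a, d}; in P→P' x e e, P' is followed by x e e with FIRST {x}. Thus FOLLOW(P') = {a, d, x}.
FOLLOW(U'): in P'→a Q e U', the suffix after U' is empty, so FOLLOW(U') ⊇ FOLLOW(P') = {a, d, x}; in P'→U U' e d, U' is followed by e d with FIRST {e}. Thus FOLLOW(U') = {a, d, e, x}.
FOLLOW(P): in Q→P x a, P is followed by x a with FIRST {x}; in U'→P, the suffix after P is empty, so FOLLOW(P) ⊇ FOLLOW(U') = {a, d, e, x}. Thus FOLLOW(P) = {a, d, e, x}.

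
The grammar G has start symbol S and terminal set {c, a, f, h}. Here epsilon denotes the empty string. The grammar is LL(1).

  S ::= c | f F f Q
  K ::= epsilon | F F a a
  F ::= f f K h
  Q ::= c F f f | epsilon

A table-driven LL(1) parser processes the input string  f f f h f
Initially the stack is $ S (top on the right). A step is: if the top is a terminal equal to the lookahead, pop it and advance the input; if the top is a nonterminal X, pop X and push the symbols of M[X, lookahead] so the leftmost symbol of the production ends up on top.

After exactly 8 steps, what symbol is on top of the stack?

     Stack          Input        Action
  1  $ S            f f f h f $  expand S ::= f F f Q
  2  $ Q f F f      f f f h f $  match f
  3  $ Q f F        f f h f $    expand F ::= f f K h
  4  $ Q f h K f f  f f h f $    match f
  5  $ Q f h K f    f h f $      match f
  6  $ Q f h K      h f $        expand K ::= epsilon
  7  $ Q f h        h f $        match h
  8  $ Q f          f $          match f
Stack after step 8: $ Q (top = Q).

Q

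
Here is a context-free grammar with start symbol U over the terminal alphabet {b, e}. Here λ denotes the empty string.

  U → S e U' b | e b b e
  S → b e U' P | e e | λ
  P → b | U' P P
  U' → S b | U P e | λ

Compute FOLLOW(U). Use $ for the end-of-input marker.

FIRST(S) = {λ, b, e}
FIRST(U) = {b, e}  (via S e U' b)
FIRST(U') = {λ, b, e}  (via S b, U P e)
FIRST(P) = {b, e}  (via U' P P)
FOLLOW(U) includes $ since U is the start symbol.
FOLLOW(U): in U'→U P e, U is followed by P e with FIRST {b, e}. Thus FOLLOW(U) = {$, b, e}.
FOLLOW(S): in U→S e U' b, S is followed by e U' b with FIRST {e}; in U'→S b, S is followed by b with FIRST {b}. Thus FOLLOW(S) = {b, e}.
FOLLOW(P): in S→b e U' P, the suffix after P is empty, so FOLLOW(P) ⊇ FOLLOW(S) = {b, e}; in P→U' P P (occurrence 1), P is followed by P with FIRST {b, e}; in P→U' P P (occurrence 2), the suffix after P is empty (adds nothing new); in U'→U P e, P is followed by e with FIRST {e}. Thus FOLLOW(P) = {b, e}.
FOLLOW(U'): in U→S e U' b, U' is followed by b with FIRST {b}; in S→b e U' P, U' is followed by P with FIRST {b, e}; in P→U' P P, U' is followed by P P with FIRST {b, e}. Thus FOLLOW(U') = {b, e}.

{$, b, e}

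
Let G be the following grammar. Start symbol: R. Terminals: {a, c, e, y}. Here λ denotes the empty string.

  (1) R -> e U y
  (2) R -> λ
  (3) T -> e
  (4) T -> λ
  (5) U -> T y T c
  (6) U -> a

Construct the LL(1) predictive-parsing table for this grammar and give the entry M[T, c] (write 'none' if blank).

FIRST(R) = {λ, e}
FIRST(T) = {λ, e}
FIRST(U) = {a, e, y}  (via T y T c)
FOLLOW(R) includes $ since R is the start symbol.
FOLLOW(T): in U->T y T c (occurrence 1), T is followed by y T c with FIRST {y}; in U->T y T c (occurrence 2), T is followed by c with FIRST {c}. Thus FOLLOW(T) = {c, y}.
For T -> e: FIRST(e) = {e}, so it goes in M[T, t] for t ∈ {e}.
For T -> λ: FIRST(λ) = {λ}, so it goes in M[T, t] for t ∈ {}; since λ ∈ FIRST, also for every t ∈ FOLLOW(T) = {c, y}.

T -> λ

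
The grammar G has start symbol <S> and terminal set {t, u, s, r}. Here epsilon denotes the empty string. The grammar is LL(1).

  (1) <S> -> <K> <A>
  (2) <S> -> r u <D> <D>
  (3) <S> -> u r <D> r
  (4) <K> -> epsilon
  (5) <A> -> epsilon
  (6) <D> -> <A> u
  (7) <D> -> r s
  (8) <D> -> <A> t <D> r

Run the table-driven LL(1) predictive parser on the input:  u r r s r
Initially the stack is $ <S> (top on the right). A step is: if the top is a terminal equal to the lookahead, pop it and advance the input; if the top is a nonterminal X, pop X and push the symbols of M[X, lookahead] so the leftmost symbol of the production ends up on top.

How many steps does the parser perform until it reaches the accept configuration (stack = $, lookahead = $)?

7

     Stack        Input        Action
  1  $ <S>        u r r s r $  expand <S> -> u r <D> r
  2  $ r <D> r u  u r r s r $  match u
  3  $ r <D> r    r r s r $    match r
  4  $ r <D>      r s r $      expand <D> -> r s
  5  $ r s r      r s r $      match r
  6  $ r s        s r $        match s
  7  $ r          r $          match r
Accept reached after 7 steps.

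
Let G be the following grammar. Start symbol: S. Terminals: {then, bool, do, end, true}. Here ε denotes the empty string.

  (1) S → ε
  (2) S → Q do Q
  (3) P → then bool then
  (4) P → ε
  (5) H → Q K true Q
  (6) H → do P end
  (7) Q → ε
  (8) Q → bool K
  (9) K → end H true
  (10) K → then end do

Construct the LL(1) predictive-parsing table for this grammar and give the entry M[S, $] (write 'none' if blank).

FIRST(P): from P→then bool then we get {then}; from P→ε we get {ε}. So FIRST(P) = {ε, then}.
FIRST(Q): from Q→ε we get {ε}; from Q→bool K we get {bool}. So FIRST(Q) = {ε, bool}.
FIRST(K): from K→end H true we get {end}; from K→then end do we get {then}. So FIRST(K) = {end, then}.
FIRST(S): from S→ε we get {ε}; from S→Q do Q we get {bool, do}. So FIRST(S) = {ε, bool, do}.
FIRST(H): from H→Q K true Q we get {bool, end, then}; from H→do P end we get {do}. So FIRST(H) = {bool, do, end, then}.
FOLLOW(S) includes $ since S is the start symbol.
FOLLOW(S): S appears on no right-hand side. Thus FOLLOW(S) = {$}.
For S → ε: FIRST(ε) = {ε}, so it goes in M[S, t] for t ∈ {}; since ε ∈ FIRST, also for every t ∈ FOLLOW(S) = {$}.
For S → Q do Q: FIRST(Q do Q) = {bool, do}, so it goes in M[S, t] for t ∈ {bool, do}.

S → ε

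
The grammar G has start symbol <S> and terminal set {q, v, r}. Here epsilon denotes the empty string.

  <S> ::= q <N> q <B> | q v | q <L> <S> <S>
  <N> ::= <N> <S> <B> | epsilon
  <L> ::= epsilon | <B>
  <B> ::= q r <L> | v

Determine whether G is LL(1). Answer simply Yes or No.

No

FIRST(<S>) = {q}
FIRST(<N>) = {epsilon, q}
FIRST(<L>) = {epsilon, q, v}
FIRST(<B>) = {q, v}
FOLLOW(<S>) = {$, q, v}
FOLLOW(<N>) = {q}
FOLLOW(<L>) = {$, q, v}
FOLLOW(<B>) = {$, q, v}
Cell M[<L>, q] receives both <L> ::= epsilon and <L> ::= <B> — the grammar is not LL(1).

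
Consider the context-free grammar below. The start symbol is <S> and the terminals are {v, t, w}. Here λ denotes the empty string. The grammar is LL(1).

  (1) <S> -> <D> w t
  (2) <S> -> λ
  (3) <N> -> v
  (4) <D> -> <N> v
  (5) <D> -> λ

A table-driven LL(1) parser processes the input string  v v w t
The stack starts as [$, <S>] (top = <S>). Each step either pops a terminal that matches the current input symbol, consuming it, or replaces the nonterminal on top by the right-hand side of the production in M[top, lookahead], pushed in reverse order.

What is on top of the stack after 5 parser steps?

w

step 1: stack=$ <S>  input=v v w t $  — expand <S> -> <D> w t
step 2: stack=$ t w <D>  input=v v w t $  — expand <D> -> <N> v
step 3: stack=$ t w v <N>  input=v v w t $  — expand <N> -> v
step 4: stack=$ t w v v  input=v v w t $  — match v
step 5: stack=$ t w v  input=v w t $  — match v
Stack after step 5: $ t w (top = w).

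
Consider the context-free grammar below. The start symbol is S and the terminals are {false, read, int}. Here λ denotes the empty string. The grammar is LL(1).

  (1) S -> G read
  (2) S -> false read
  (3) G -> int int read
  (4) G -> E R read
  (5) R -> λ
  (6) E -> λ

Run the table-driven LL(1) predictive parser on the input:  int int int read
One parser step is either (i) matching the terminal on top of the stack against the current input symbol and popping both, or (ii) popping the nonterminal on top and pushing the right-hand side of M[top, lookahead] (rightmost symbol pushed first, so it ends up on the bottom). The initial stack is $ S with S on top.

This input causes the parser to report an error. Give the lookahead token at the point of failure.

int

step 1: stack=$ S  input=int int int read $  — expand S -> G read
step 2: stack=$ read G  input=int int int read $  — expand G -> int int read
step 3: stack=$ read read int int  input=int int int read $  — match int
step 4: stack=$ read read int  input=int int read $  — match int
step 5: stack=$ read read  input=int read $  — error: top is terminal read but lookahead is int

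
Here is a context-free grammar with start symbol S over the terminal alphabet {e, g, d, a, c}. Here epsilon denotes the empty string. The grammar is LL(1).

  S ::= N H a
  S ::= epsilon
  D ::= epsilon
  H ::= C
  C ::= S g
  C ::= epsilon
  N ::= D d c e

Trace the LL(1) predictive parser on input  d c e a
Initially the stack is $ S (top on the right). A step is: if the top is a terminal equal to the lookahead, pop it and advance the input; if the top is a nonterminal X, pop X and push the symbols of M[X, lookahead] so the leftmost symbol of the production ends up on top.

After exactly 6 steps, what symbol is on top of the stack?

H

     Stack          Input      Action
  1  $ S            d c e a $  expand S ::= N H a
  2  $ a H N        d c e a $  expand N ::= D d c e
  3  $ a H e c d D  d c e a $  expand D ::= epsilon
  4  $ a H e c d    d c e a $  match d
  5  $ a H e c      c e a $    match c
  6  $ a H e        e a $      match e
Stack after step 6: $ a H (top = H).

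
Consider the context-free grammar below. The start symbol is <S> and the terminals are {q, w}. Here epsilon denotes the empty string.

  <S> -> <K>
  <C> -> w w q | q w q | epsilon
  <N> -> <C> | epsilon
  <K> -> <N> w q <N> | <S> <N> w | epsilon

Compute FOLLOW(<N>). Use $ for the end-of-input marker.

{$, q, w}

FIRST(<C>): from <C>->w w q we get {w}; from <C>->q w q we get {q}; from <C>->epsilon we get {epsilon}. So FIRST(<C>) = {epsilon, q, w}.
FIRST(<N>): from <N>-><C> we get {epsilon, q, w}; from <N>->epsilon we get {epsilon}. So FIRST(<N>) = {epsilon, q, w}.
FIRST(<S>): from <S>-><K> we get {epsilon, q, w}. So FIRST(<S>) = {epsilon, q, w}.
FIRST(<K>): from <K>-><N> w q <N> we get {q, w}; from <K>-><S> <N> w we get {q, w}; from <K>->epsilon we get {epsilon}. So FIRST(<K>) = {epsilon, q, w}.
FOLLOW(<S>) includes $ since <S> is the start symbol.
FOLLOW(<S>): in <K>-><S> <N> w, <S> is followed by <N> w with FIRST {q, w}. Thus FOLLOW(<S>) = {$, q, w}.
FOLLOW(<K>): in <S>-><K>, the suffix after <K> is empty, so FOLLOW(<K>) ⊇ FOLLOW(<S>) = {$, q, w}. Thus FOLLOW(<K>) = {$, q, w}.
FOLLOW(<N>): in <K>-><N> w q <N> (occurrence 1), <N> is followed by w q <N> with FIRST {w}; in <K>-><N> w q <N> (occurrence 2), the suffix after <N> is empty, so FOLLOW(<N>) ⊇ FOLLOW(<K>) = {$, q, w}; in <K>-><S> <N> w, <N> is followed by w with FIRST {w}. Thus FOLLOW(<N>) = {$, q, w}.
FOLLOW(<C>): in <N>-><C>, the suffix after <C> is empty, so FOLLOW(<C>) ⊇ FOLLOW(<N>) = {$, q, w}. Thus FOLLOW(<C>) = {$, q, w}.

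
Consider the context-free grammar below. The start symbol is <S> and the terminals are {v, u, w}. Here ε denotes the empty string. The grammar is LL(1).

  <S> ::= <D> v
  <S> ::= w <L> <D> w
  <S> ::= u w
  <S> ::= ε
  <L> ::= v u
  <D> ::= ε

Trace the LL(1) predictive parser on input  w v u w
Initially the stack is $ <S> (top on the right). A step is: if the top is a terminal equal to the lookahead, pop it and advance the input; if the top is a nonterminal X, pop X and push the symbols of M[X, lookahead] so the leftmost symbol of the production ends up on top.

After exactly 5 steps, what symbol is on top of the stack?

<D>

step 1: stack=$ <S>  input=w v u w $  — expand <S> ::= w <L> <D> w
step 2: stack=$ w <D> <L> w  input=w v u w $  — match w
step 3: stack=$ w <D> <L>  input=v u w $  — expand <L> ::= v u
step 4: stack=$ w <D> u v  input=v u w $  — match v
step 5: stack=$ w <D> u  input=u w $  — match u
Stack after step 5: $ w <D> (top = <D>).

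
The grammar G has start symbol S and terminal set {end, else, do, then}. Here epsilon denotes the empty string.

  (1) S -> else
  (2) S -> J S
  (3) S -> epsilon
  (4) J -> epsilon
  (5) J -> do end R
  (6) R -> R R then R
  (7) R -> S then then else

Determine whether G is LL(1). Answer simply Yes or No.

No

FIRST(S) = {epsilon, do, else}
FIRST(J) = {epsilon, do}
FIRST(R) = {do, else, then}
FOLLOW(S) = {$, then}
FOLLOW(J) = {$, do, else, then}
FOLLOW(R) = {$, do, else, then}
Cell M[J, do] receives both J -> epsilon and J -> do end R — the grammar is not LL(1).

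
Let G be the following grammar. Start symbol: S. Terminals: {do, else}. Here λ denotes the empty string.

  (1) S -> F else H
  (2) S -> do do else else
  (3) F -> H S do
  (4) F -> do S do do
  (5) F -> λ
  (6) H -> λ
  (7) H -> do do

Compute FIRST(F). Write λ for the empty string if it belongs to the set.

{λ, do, else}

FIRST(H) = {λ, do}
FIRST(S) = {do, else}  (via F else H)
FIRST(F) = {λ, do, else}  (via H S do)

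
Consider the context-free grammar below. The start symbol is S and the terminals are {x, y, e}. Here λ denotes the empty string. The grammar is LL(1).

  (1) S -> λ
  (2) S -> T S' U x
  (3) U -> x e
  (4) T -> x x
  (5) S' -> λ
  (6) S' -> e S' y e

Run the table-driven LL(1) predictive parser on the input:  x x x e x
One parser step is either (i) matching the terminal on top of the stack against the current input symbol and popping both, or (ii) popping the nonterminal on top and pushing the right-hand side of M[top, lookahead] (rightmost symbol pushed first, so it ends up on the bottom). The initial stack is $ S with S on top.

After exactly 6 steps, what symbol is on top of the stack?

x

step 1: stack=$ S  input=x x x e x $  — expand S -> T S' U x
step 2: stack=$ x U S' T  input=x x x e x $  — expand T -> x x
step 3: stack=$ x U S' x x  input=x x x e x $  — match x
step 4: stack=$ x U S' x  input=x x e x $  — match x
step 5: stack=$ x U S'  input=x e x $  — expand S' -> λ
step 6: stack=$ x U  input=x e x $  — expand U -> x e
Stack after step 6: $ x e x (top = x).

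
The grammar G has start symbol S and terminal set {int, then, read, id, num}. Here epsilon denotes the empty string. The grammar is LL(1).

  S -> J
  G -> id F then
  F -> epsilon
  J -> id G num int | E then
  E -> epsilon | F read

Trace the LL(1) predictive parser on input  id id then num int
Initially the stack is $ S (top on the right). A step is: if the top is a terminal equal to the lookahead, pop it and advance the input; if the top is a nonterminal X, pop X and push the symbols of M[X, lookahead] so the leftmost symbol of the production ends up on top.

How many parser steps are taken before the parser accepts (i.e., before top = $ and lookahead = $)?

9

step 1: stack=$ S  input=id id then num int $  — expand S -> J
step 2: stack=$ J  input=id id then num int $  — expand J -> id G num int
step 3: stack=$ int num G id  input=id id then num int $  — match id
step 4: stack=$ int num G  input=id then num int $  — expand G -> id F then
step 5: stack=$ int num then F id  input=id then num int $  — match id
step 6: stack=$ int num then F  input=then num int $  — expand F -> epsilon
step 7: stack=$ int num then  input=then num int $  — match then
step 8: stack=$ int num  input=num int $  — match num
step 9: stack=$ int  input=int $  — match int
Accept reached after 9 steps.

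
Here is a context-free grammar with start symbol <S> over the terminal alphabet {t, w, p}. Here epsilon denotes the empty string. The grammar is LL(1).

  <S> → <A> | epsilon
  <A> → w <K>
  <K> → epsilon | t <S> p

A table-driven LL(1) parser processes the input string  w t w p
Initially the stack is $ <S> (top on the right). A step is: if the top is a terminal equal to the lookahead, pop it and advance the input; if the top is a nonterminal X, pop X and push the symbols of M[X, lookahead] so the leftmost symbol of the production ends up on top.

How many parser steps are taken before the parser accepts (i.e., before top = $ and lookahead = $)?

step 1: stack=$ <S>  input=w t w p $  — expand <S> → <A>
step 2: stack=$ <A>  input=w t w p $  — expand <A> → w <K>
step 3: stack=$ <K> w  input=w t w p $  — match w
step 4: stack=$ <K>  input=t w p $  — expand <K> → t <S> p
step 5: stack=$ p <S> t  input=t w p $  — match t
step 6: stack=$ p <S>  input=w p $  — expand <S> → <A>
step 7: stack=$ p <A>  input=w p $  — expand <A> → w <K>
step 8: stack=$ p <K> w  input=w p $  — match w
step 9: stack=$ p <K>  input=p $  — expand <K> → epsilon
step 10: stack=$ p  input=p $  — match p
Accept reached after 10 steps.

10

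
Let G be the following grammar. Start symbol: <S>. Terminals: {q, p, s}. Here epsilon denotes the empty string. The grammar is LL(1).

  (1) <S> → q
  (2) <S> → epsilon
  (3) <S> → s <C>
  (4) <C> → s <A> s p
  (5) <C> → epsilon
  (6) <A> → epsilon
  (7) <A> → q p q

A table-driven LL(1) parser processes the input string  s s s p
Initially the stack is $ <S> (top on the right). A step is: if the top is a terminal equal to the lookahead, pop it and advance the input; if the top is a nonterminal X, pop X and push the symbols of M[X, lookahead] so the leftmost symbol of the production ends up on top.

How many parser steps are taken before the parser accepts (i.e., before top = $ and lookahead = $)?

7

     Stack        Input      Action
  1  $ <S>        s s s p $  expand <S> → s <C>
  2  $ <C> s      s s s p $  match s
  3  $ <C>        s s p $    expand <C> → s <A> s p
  4  $ p s <A> s  s s p $    match s
  5  $ p s <A>    s p $      expand <A> → epsilon
  6  $ p s        s p $      match s
  7  $ p          p $        match p
Accept reached after 7 steps.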